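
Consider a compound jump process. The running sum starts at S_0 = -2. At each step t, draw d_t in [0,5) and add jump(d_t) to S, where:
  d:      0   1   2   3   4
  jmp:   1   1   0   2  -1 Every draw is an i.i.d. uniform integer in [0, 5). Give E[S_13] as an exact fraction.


29/5

Outcome values over d=0..4: [1, 1, 0, 2, -1]
Σy = 3, Σy² = 7, M = 5
μ = 3/5 = 3/5,  σ² = 7/5 − (3/5)² = 26/25
E[S_13] = -2 + 13·(3/5) = 29/5


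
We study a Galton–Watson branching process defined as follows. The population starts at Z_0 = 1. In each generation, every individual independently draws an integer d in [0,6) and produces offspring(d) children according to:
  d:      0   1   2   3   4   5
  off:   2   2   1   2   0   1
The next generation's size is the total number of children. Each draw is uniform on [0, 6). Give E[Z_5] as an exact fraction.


Outcome values over d=0..5: [2, 2, 1, 2, 0, 1]
Σy = 8, Σy² = 14, M = 6
μ = 8/6 = 4/3,  σ² = 14/6 − (4/3)² = 5/9
E[Z_0] = 1
E[Z_1] = 4/3·E[Z_0] = 4/3
E[Z_2] = 4/3·E[Z_1] = 16/9
E[Z_3] = 4/3·E[Z_2] = 64/27
E[Z_4] = 4/3·E[Z_3] = 256/81
E[Z_5] = 4/3·E[Z_4] = 1024/243

1024/243


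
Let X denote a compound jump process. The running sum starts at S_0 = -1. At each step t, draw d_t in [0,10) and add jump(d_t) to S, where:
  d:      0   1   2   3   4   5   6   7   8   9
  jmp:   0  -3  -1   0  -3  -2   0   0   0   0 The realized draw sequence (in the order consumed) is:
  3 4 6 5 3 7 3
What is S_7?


-6

t=0: S=-1, d=3, jump=0, S_1=-1
t=1: S=-1, d=4, jump=-3, S_2=-4
t=2: S=-4, d=6, jump=0, S_3=-4
t=3: S=-4, d=5, jump=-2, S_4=-6
t=4: S=-6, d=3, jump=0, S_5=-6
t=5: S=-6, d=7, jump=0, S_6=-6
t=6: S=-6, d=3, jump=0, S_7=-6


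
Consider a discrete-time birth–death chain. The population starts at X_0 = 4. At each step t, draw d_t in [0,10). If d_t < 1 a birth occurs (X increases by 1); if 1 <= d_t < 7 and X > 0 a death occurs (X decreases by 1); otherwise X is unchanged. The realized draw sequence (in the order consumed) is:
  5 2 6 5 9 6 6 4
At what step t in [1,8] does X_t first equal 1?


3

t=0: X=4, d=5 → death, X_1=3
t=1: X=3, d=2 → death, X_2=2
t=2: X=2, d=6 → death, X_3=1
t=3: X=1, d=5 → death, X_4=0
t=4: X=0, d=9 → hold, X_5=0
t=5: X=0, d=6 → hold, X_6=0
t=6: X=0, d=6 → hold, X_7=0
t=7: X=0, d=4 → hold, X_8=0


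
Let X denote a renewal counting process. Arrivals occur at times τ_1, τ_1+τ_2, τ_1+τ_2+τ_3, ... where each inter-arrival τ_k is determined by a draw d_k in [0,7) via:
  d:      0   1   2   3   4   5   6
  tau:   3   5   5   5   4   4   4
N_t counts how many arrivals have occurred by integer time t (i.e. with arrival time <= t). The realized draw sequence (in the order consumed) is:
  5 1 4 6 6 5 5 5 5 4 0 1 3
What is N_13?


draw d_1=5: τ_1=4, arrival time A_1=4
draw d_2=1: τ_2=5, arrival time A_2=9
draw d_3=4: τ_3=4, arrival time A_3=13
draw d_4=6: τ_4=4, arrival time A_4=17
draw d_5=6: τ_5=4, arrival time A_5=21
draw d_6=5: τ_6=4, arrival time A_6=25
draw d_7=5: τ_7=4, arrival time A_7=29
draw d_8=5: τ_8=4, arrival time A_8=33
draw d_9=5: τ_9=4, arrival time A_9=37
draw d_10=4: τ_10=4, arrival time A_10=41
draw d_11=0: τ_11=3, arrival time A_11=44
draw d_12=1: τ_12=5, arrival time A_12=49
draw d_13=3: τ_13=5, arrival time A_13=54
N_t over t=0..13: 0:0 1:0 2:0 3:0 4:1 5:1 6:1 7:1 8:1 9:2 10:2 11:2 12:2 13:3

3


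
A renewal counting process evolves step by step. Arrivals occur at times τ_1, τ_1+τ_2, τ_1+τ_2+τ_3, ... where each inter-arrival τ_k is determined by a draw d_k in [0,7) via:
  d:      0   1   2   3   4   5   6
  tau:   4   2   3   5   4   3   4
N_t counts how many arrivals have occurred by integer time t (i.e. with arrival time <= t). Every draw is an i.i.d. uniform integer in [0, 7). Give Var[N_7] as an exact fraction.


668/2401

Inter-arrival values over d=0..6: [4, 2, 3, 5, 4, 3, 4]
Each d has probability 1/7, so the pmf of τ is: f(2) = 1/7, f(3) = 2/7, f(4) = 3/7, f(5) = 1/7
Let p_n(j) = P(N_n = j), with p_0 = [1]. Condition on τ_1: p_n(0) = P(τ > n), and for j >= 1, p_n(j) = Σ_{k<=n} f(k)·p_{n−k}(j−1)
p_1 = [1]  (j = 0)
p_2 = [6/7, 1/7]  (j = 0..1)
p_3 = [4/7, 3/7]  (j = 0..1)
p_4 = [1/7, 41/49, 1/49]  (j = 0..2)
p_5 = [0, 44/49, 5/49]  (j = 0..2)
p_6 = [0, 34/49, 104/343, 1/343]  (j = 0..3)
p_7 = [0, 20/49, 4/7, 1/49]  (j = 0..3)
E[N_7] = Σ j·p_7(j) = 79/49;  E[N_7²] = Σ j²·p_7(j) = 141/49
Var[N_7] = 141/49 − (79/49)² = 668/2401


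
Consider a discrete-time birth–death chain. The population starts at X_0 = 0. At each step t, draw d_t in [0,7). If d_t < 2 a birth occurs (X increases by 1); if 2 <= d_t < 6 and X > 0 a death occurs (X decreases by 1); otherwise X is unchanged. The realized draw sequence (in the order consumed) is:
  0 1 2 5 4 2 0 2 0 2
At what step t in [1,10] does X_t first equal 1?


1

t=0: X=0, d=0 → birth, X_1=1
t=1: X=1, d=1 → birth, X_2=2
t=2: X=2, d=2 → death, X_3=1
t=3: X=1, d=5 → death, X_4=0
t=4: X=0, d=4 → hold, X_5=0
t=5: X=0, d=2 → hold, X_6=0
t=6: X=0, d=0 → birth, X_7=1
t=7: X=1, d=2 → death, X_8=0
t=8: X=0, d=0 → birth, X_9=1
t=9: X=1, d=2 → death, X_10=0


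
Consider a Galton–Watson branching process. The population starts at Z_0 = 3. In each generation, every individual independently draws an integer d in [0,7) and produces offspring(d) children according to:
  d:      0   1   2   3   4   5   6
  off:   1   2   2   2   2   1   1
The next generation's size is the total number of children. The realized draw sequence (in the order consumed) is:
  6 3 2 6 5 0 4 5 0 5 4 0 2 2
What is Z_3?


9

gen 0: Z_0=3, draws=[6, 3, 2], offspring=[1, 2, 2], Z_1=5
gen 1: Z_1=5, draws=[6, 5, 0, 4, 5], offspring=[1, 1, 1, 2, 1], Z_2=6
gen 2: Z_2=6, draws=[0, 5, 4, 0, 2, 2], offspring=[1, 1, 2, 1, 2, 2], Z_3=9


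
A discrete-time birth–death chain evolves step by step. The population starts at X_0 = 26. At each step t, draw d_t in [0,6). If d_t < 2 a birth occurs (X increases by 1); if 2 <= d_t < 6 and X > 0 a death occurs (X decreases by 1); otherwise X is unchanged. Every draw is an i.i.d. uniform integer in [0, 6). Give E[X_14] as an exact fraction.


64/3

X can drop by at most 1 per step and X_0 = 26 > T = 14, so X_t >= 26 − t >= 12 > 0 for every t <= 14: the floor at 0 (the 'and X > 0' condition) never binds. Hence X_14 = X_0 + Σ_{t<14} Y_t with i.i.d. increments Y_t = y(d_t) ∈ {+1, −1, 0}.
Outcome values over d=0..5: [1, 1, -1, -1, -1, -1]
Σy = -2, Σy² = 6, M = 6
μ = -2/6 = -1/3,  σ² = 6/6 − (-1/3)² = 8/9
E[X_14] = 26 + 14·(-1/3) = 64/3


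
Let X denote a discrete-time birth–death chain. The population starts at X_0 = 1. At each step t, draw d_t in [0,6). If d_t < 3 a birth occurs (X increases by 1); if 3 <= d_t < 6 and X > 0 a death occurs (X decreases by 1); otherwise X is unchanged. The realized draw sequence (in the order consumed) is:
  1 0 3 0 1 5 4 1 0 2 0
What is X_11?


t=0: X=1, d=1 → birth, X_1=2
t=1: X=2, d=0 → birth, X_2=3
t=2: X=3, d=3 → death, X_3=2
t=3: X=2, d=0 → birth, X_4=3
t=4: X=3, d=1 → birth, X_5=4
t=5: X=4, d=5 → death, X_6=3
t=6: X=3, d=4 → death, X_7=2
t=7: X=2, d=1 → birth, X_8=3
t=8: X=3, d=0 → birth, X_9=4
t=9: X=4, d=2 → birth, X_10=5
t=10: X=5, d=0 → birth, X_11=6

6


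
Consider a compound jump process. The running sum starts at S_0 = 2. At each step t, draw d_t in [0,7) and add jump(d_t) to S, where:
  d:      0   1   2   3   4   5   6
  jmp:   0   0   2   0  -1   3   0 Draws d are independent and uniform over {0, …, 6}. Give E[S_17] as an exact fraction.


82/7

Outcome values over d=0..6: [0, 0, 2, 0, -1, 3, 0]
Σy = 4, Σy² = 14, M = 7
μ = 4/7 = 4/7,  σ² = 14/7 − (4/7)² = 82/49
E[S_17] = 2 + 17·(4/7) = 82/7


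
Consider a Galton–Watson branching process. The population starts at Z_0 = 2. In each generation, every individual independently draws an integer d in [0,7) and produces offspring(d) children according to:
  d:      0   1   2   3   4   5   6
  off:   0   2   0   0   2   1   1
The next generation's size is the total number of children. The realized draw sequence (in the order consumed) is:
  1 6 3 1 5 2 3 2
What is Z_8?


0

gen 0: Z_0=2, draws=[1, 6], offspring=[2, 1], Z_1=3
gen 1: Z_1=3, draws=[3, 1, 5], offspring=[0, 2, 1], Z_2=3
gen 2: Z_2=3, draws=[2, 3, 2], offspring=[0, 0, 0], Z_3=0
gen 3: Z_3=0, draws=[], offspring=[], Z_4=0
gen 4: Z_4=0, draws=[], offspring=[], Z_5=0
gen 5: Z_5=0, draws=[], offspring=[], Z_6=0
gen 6: Z_6=0, draws=[], offspring=[], Z_7=0
gen 7: Z_7=0, draws=[], offspring=[], Z_8=0


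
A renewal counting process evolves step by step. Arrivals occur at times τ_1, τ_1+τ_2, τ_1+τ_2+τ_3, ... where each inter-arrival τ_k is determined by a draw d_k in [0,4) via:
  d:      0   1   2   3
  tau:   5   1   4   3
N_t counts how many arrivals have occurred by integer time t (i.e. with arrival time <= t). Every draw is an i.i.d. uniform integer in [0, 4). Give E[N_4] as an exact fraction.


245/256

Inter-arrival values over d=0..3: [5, 1, 4, 3]
Each d has probability 1/4, so the pmf of τ is: f(1) = 1/4, f(3) = 1/4, f(4) = 1/4, f(5) = 1/4
Renewal equation for m(n) = E[N_n]: condition on τ_1 = k (if k <= n, one arrival plus a fresh copy on the remaining n−k steps): m(n) = F(n) + Σ_{k<=n} f(k)·m(n−k), where F(n) = P(τ <= n) and m(0) = 0
m(1) = F(1) = 1/4
m(2) = F(2) + f(1)·m(1) = 1/4 + 1/4·1/4 = 5/16
m(3) = F(3) + f(1)·m(2) = 1/2 + 1/4·5/16 = 37/64
m(4) = F(4) + f(1)·m(3) + f(3)·m(1) = 3/4 + 1/4·37/64 + 1/4·1/4 = 245/256
E[N_4] = m(4) = 245/256


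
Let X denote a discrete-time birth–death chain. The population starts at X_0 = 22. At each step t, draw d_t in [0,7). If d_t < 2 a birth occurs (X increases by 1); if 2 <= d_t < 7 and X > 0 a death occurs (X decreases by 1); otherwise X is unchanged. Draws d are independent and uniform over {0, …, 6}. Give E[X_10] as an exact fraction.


X can drop by at most 1 per step and X_0 = 22 > T = 10, so X_t >= 22 − t >= 12 > 0 for every t <= 10: the floor at 0 (the 'and X > 0' condition) never binds. Hence X_10 = X_0 + Σ_{t<10} Y_t with i.i.d. increments Y_t = y(d_t) ∈ {+1, −1, 0}.
Outcome values over d=0..6: [1, 1, -1, -1, -1, -1, -1]
Σy = -3, Σy² = 7, M = 7
μ = -3/7 = -3/7,  σ² = 7/7 − (-3/7)² = 40/49
E[X_10] = 22 + 10·(-3/7) = 124/7

124/7


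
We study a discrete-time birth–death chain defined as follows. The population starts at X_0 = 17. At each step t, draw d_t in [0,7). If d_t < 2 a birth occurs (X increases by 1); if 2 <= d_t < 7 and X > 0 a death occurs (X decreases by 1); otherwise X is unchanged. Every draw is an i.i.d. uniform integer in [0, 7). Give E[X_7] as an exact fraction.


X can drop by at most 1 per step and X_0 = 17 > T = 7, so X_t >= 17 − t >= 10 > 0 for every t <= 7: the floor at 0 (the 'and X > 0' condition) never binds. Hence X_7 = X_0 + Σ_{t<7} Y_t with i.i.d. increments Y_t = y(d_t) ∈ {+1, −1, 0}.
Outcome values over d=0..6: [1, 1, -1, -1, -1, -1, -1]
Σy = -3, Σy² = 7, M = 7
μ = -3/7 = -3/7,  σ² = 7/7 − (-3/7)² = 40/49
E[X_7] = 17 + 7·(-3/7) = 14

14


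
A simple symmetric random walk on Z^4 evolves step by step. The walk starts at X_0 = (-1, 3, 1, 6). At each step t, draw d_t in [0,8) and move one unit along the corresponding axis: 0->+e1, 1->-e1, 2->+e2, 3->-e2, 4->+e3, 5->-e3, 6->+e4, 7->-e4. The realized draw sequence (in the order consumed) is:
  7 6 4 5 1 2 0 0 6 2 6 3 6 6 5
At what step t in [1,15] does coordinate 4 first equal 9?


13

t=0: X=(-1, 3, 1, 6), d=7 → -e4, X_1=(-1, 3, 1, 5)
t=1: X=(-1, 3, 1, 5), d=6 → +e4, X_2=(-1, 3, 1, 6)
t=2: X=(-1, 3, 1, 6), d=4 → +e3, X_3=(-1, 3, 2, 6)
t=3: X=(-1, 3, 2, 6), d=5 → -e3, X_4=(-1, 3, 1, 6)
t=4: X=(-1, 3, 1, 6), d=1 → -e1, X_5=(-2, 3, 1, 6)
t=5: X=(-2, 3, 1, 6), d=2 → +e2, X_6=(-2, 4, 1, 6)
t=6: X=(-2, 4, 1, 6), d=0 → +e1, X_7=(-1, 4, 1, 6)
t=7: X=(-1, 4, 1, 6), d=0 → +e1, X_8=(0, 4, 1, 6)
t=8: X=(0, 4, 1, 6), d=6 → +e4, X_9=(0, 4, 1, 7)
t=9: X=(0, 4, 1, 7), d=2 → +e2, X_10=(0, 5, 1, 7)
t=10: X=(0, 5, 1, 7), d=6 → +e4, X_11=(0, 5, 1, 8)
t=11: X=(0, 5, 1, 8), d=3 → -e2, X_12=(0, 4, 1, 8)
t=12: X=(0, 4, 1, 8), d=6 → +e4, X_13=(0, 4, 1, 9)
t=13: X=(0, 4, 1, 9), d=6 → +e4, X_14=(0, 4, 1, 10)
t=14: X=(0, 4, 1, 10), d=5 → -e3, X_15=(0, 4, 0, 10)


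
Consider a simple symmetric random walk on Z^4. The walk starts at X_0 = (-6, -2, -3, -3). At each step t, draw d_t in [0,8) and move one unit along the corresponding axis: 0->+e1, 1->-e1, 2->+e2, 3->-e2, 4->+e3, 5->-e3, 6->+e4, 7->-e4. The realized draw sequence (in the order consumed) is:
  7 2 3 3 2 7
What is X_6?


t=0: X=(-6, -2, -3, -3), d=7 → -e4, X_1=(-6, -2, -3, -4)
t=1: X=(-6, -2, -3, -4), d=2 → +e2, X_2=(-6, -1, -3, -4)
t=2: X=(-6, -1, -3, -4), d=3 → -e2, X_3=(-6, -2, -3, -4)
t=3: X=(-6, -2, -3, -4), d=3 → -e2, X_4=(-6, -3, -3, -4)
t=4: X=(-6, -3, -3, -4), d=2 → +e2, X_5=(-6, -2, -3, -4)
t=5: X=(-6, -2, -3, -4), d=7 → -e4, X_6=(-6, -2, -3, -5)

(-6, -2, -3, -5)


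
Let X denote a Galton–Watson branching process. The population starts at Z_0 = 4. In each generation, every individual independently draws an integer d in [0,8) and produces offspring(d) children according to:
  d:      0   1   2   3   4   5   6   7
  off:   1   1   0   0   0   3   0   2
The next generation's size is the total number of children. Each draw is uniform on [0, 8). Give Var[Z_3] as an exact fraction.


587951/65536

Outcome values over d=0..7: [1, 1, 0, 0, 0, 3, 0, 2]
Σy = 7, Σy² = 15, M = 8
μ = 7/8 = 7/8,  σ² = 15/8 − (7/8)² = 71/64
V_0 = 0, E_0 = 4
V_1 = 71/64·E_0 + (7/8)²·V_0 = 71/16;  E_1 = 7/2
V_2 = 71/64·E_1 + (7/8)²·V_1 = 7455/1024;  E_2 = 49/16
V_3 = 71/64·E_2 + (7/8)²·V_2 = 587951/65536;  E_3 = 343/128


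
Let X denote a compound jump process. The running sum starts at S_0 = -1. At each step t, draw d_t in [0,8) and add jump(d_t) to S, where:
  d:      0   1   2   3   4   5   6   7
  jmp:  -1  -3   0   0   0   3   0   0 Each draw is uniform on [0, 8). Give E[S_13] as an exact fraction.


-21/8

Outcome values over d=0..7: [-1, -3, 0, 0, 0, 3, 0, 0]
Σy = -1, Σy² = 19, M = 8
μ = -1/8 = -1/8,  σ² = 19/8 − (-1/8)² = 151/64
E[S_13] = -1 + 13·(-1/8) = -21/8


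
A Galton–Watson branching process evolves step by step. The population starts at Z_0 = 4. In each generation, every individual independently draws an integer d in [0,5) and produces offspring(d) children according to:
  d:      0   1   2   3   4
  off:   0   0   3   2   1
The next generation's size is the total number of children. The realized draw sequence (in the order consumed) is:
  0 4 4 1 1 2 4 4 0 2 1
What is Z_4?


3

gen 0: Z_0=4, draws=[0, 4, 4, 1], offspring=[0, 1, 1, 0], Z_1=2
gen 1: Z_1=2, draws=[1, 2], offspring=[0, 3], Z_2=3
gen 2: Z_2=3, draws=[4, 4, 0], offspring=[1, 1, 0], Z_3=2
gen 3: Z_3=2, draws=[2, 1], offspring=[3, 0], Z_4=3


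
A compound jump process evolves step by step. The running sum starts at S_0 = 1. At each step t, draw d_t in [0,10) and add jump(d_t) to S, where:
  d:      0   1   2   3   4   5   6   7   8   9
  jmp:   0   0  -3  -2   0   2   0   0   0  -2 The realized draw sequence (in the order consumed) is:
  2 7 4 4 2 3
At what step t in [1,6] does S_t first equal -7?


6

t=0: S=1, d=2, jump=-3, S_1=-2
t=1: S=-2, d=7, jump=0, S_2=-2
t=2: S=-2, d=4, jump=0, S_3=-2
t=3: S=-2, d=4, jump=0, S_4=-2
t=4: S=-2, d=2, jump=-3, S_5=-5
t=5: S=-5, d=3, jump=-2, S_6=-7


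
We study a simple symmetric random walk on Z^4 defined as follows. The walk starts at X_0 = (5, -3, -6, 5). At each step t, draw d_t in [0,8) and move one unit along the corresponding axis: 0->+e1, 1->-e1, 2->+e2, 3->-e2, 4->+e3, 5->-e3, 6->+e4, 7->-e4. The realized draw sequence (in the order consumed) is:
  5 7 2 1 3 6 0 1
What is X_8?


t=0: X=(5, -3, -6, 5), d=5 → -e3, X_1=(5, -3, -7, 5)
t=1: X=(5, -3, -7, 5), d=7 → -e4, X_2=(5, -3, -7, 4)
t=2: X=(5, -3, -7, 4), d=2 → +e2, X_3=(5, -2, -7, 4)
t=3: X=(5, -2, -7, 4), d=1 → -e1, X_4=(4, -2, -7, 4)
t=4: X=(4, -2, -7, 4), d=3 → -e2, X_5=(4, -3, -7, 4)
t=5: X=(4, -3, -7, 4), d=6 → +e4, X_6=(4, -3, -7, 5)
t=6: X=(4, -3, -7, 5), d=0 → +e1, X_7=(5, -3, -7, 5)
t=7: X=(5, -3, -7, 5), d=1 → -e1, X_8=(4, -3, -7, 5)

(4, -3, -7, 5)


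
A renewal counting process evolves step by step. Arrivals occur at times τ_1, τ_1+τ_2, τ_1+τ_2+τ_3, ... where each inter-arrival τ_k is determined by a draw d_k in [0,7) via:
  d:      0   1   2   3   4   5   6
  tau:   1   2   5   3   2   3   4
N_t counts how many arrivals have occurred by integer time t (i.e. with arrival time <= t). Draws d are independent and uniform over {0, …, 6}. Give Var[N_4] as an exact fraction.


2599596/5764801

Inter-arrival values over d=0..6: [1, 2, 5, 3, 2, 3, 4]
Each d has probability 1/7, so the pmf of τ is: f(1) = 1/7, f(2) = 2/7, f(3) = 2/7, f(4) = 1/7, f(5) = 1/7
Let p_n(j) = P(N_n = j), with p_0 = [1]. Condition on τ_1: p_n(0) = P(τ > n), and for j >= 1, p_n(j) = Σ_{k<=n} f(k)·p_{n−k}(j−1)
p_1 = [6/7, 1/7]  (j = 0..1)
p_2 = [4/7, 20/49, 1/49]  (j = 0..2)
p_3 = [2/7, 30/49, 34/343, 1/343]  (j = 0..3)
p_4 = [1/7, 29/49, 12/49, 48/2401, 1/2401]  (j = 0..4)
E[N_4] = Σ j·p_4(j) = 2745/2401;  E[N_4²] = Σ j²·p_4(j) = 603/343
Var[N_4] = 603/343 − (2745/2401)² = 2599596/5764801


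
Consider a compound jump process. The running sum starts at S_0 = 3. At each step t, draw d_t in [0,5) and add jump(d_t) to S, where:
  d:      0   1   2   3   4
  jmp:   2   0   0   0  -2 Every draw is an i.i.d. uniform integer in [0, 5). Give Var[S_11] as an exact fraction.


Outcome values over d=0..4: [2, 0, 0, 0, -2]
Σy = 0, Σy² = 8, M = 5
μ = 0/5 = 0,  σ² = 8/5 − (0)² = 8/5
Independent increments: Var[S_11] = 11·σ² = 11·(8/5) = 88/5

88/5


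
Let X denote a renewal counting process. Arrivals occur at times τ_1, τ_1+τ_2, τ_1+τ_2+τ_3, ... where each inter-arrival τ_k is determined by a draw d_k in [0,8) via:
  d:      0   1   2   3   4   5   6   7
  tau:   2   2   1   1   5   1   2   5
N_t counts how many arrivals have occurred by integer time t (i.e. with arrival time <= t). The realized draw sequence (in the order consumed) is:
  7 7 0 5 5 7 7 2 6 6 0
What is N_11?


2

draw d_1=7: τ_1=5, arrival time A_1=5
draw d_2=7: τ_2=5, arrival time A_2=10
draw d_3=0: τ_3=2, arrival time A_3=12
draw d_4=5: τ_4=1, arrival time A_4=13
draw d_5=5: τ_5=1, arrival time A_5=14
draw d_6=7: τ_6=5, arrival time A_6=19
draw d_7=7: τ_7=5, arrival time A_7=24
draw d_8=2: τ_8=1, arrival time A_8=25
draw d_9=6: τ_9=2, arrival time A_9=27
draw d_10=6: τ_10=2, arrival time A_10=29
draw d_11=0: τ_11=2, arrival time A_11=31
N_t over t=0..11: 0:0 1:0 2:0 3:0 4:0 5:1 6:1 7:1 8:1 9:1 10:2 11:2


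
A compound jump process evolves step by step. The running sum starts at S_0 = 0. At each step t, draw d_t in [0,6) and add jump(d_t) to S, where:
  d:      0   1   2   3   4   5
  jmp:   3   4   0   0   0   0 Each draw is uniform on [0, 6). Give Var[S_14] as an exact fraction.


Outcome values over d=0..5: [3, 4, 0, 0, 0, 0]
Σy = 7, Σy² = 25, M = 6
μ = 7/6 = 7/6,  σ² = 25/6 − (7/6)² = 101/36
Independent increments: Var[S_14] = 14·σ² = 14·(101/36) = 707/18

707/18


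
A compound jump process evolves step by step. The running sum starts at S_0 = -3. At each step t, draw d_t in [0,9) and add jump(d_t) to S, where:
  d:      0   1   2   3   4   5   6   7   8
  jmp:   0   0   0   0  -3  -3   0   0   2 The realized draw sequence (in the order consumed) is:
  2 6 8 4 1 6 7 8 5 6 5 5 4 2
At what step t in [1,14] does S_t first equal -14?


13

t=0: S=-3, d=2, jump=0, S_1=-3
t=1: S=-3, d=6, jump=0, S_2=-3
t=2: S=-3, d=8, jump=2, S_3=-1
t=3: S=-1, d=4, jump=-3, S_4=-4
t=4: S=-4, d=1, jump=0, S_5=-4
t=5: S=-4, d=6, jump=0, S_6=-4
t=6: S=-4, d=7, jump=0, S_7=-4
t=7: S=-4, d=8, jump=2, S_8=-2
t=8: S=-2, d=5, jump=-3, S_9=-5
t=9: S=-5, d=6, jump=0, S_10=-5
t=10: S=-5, d=5, jump=-3, S_11=-8
t=11: S=-8, d=5, jump=-3, S_12=-11
t=12: S=-11, d=4, jump=-3, S_13=-14
t=13: S=-14, d=2, jump=0, S_14=-14


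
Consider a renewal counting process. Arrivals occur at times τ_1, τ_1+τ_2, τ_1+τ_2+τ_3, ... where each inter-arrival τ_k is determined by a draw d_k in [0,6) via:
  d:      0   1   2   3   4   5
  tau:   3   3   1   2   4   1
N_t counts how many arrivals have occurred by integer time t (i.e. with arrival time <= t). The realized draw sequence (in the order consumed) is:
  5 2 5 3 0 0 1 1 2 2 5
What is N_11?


draw d_1=5: τ_1=1, arrival time A_1=1
draw d_2=2: τ_2=1, arrival time A_2=2
draw d_3=5: τ_3=1, arrival time A_3=3
draw d_4=3: τ_4=2, arrival time A_4=5
draw d_5=0: τ_5=3, arrival time A_5=8
draw d_6=0: τ_6=3, arrival time A_6=11
draw d_7=1: τ_7=3, arrival time A_7=14
draw d_8=1: τ_8=3, arrival time A_8=17
draw d_9=2: τ_9=1, arrival time A_9=18
draw d_10=2: τ_10=1, arrival time A_10=19
draw d_11=5: τ_11=1, arrival time A_11=20
N_t over t=0..11: 0:0 1:1 2:2 3:3 4:3 5:4 6:4 7:4 8:5 9:5 10:5 11:6

6


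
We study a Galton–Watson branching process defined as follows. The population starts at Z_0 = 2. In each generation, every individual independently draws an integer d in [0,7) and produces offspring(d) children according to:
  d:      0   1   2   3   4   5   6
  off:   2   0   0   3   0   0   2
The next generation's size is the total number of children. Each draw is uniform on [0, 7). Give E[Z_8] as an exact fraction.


2

Outcome values over d=0..6: [2, 0, 0, 3, 0, 0, 2]
Σy = 7, Σy² = 17, M = 7
μ = 7/7 = 1,  σ² = 17/7 − (1)² = 10/7
E[Z_0] = 2
E[Z_1] = 1·E[Z_0] = 2
E[Z_2] = 1·E[Z_1] = 2
E[Z_3] = 1·E[Z_2] = 2
E[Z_4] = 1·E[Z_3] = 2
E[Z_5] = 1·E[Z_4] = 2
E[Z_6] = 1·E[Z_5] = 2
E[Z_7] = 1·E[Z_6] = 2
E[Z_8] = 1·E[Z_7] = 2


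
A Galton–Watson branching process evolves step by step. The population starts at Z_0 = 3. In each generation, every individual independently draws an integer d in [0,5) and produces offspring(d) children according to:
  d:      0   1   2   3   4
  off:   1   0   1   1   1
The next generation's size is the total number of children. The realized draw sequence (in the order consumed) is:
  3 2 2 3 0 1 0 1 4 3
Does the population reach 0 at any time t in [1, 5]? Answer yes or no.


no

gen 0: Z_0=3, draws=[3, 2, 2], offspring=[1, 1, 1], Z_1=3
gen 1: Z_1=3, draws=[3, 0, 1], offspring=[1, 1, 0], Z_2=2
gen 2: Z_2=2, draws=[0, 1], offspring=[1, 0], Z_3=1
gen 3: Z_3=1, draws=[4], offspring=[1], Z_4=1
gen 4: Z_4=1, draws=[3], offspring=[1], Z_5=1


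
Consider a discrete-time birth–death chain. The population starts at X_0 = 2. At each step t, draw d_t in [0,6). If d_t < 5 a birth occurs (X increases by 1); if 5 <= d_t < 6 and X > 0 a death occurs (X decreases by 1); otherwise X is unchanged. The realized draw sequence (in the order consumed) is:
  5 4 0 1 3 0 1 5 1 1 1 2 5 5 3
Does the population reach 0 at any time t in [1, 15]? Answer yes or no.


no

t=0: X=2, d=5 → death, X_1=1
t=1: X=1, d=4 → birth, X_2=2
t=2: X=2, d=0 → birth, X_3=3
t=3: X=3, d=1 → birth, X_4=4
t=4: X=4, d=3 → birth, X_5=5
t=5: X=5, d=0 → birth, X_6=6
t=6: X=6, d=1 → birth, X_7=7
t=7: X=7, d=5 → death, X_8=6
t=8: X=6, d=1 → birth, X_9=7
t=9: X=7, d=1 → birth, X_10=8
t=10: X=8, d=1 → birth, X_11=9
t=11: X=9, d=2 → birth, X_12=10
t=12: X=10, d=5 → death, X_13=9
t=13: X=9, d=5 → death, X_14=8
t=14: X=8, d=3 → birth, X_15=9


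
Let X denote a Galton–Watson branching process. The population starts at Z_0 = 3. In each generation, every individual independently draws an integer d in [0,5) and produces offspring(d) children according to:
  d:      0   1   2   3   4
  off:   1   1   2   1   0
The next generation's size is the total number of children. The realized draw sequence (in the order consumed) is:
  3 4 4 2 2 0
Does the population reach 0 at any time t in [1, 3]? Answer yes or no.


gen 0: Z_0=3, draws=[3, 4, 4], offspring=[1, 0, 0], Z_1=1
gen 1: Z_1=1, draws=[2], offspring=[2], Z_2=2
gen 2: Z_2=2, draws=[2, 0], offspring=[2, 1], Z_3=3

no


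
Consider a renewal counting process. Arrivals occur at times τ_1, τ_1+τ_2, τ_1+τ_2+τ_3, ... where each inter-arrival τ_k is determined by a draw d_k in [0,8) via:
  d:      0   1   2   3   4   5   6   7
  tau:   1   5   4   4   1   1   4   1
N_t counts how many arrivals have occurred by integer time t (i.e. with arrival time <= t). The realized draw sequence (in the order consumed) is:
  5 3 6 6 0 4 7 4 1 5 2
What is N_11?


draw d_1=5: τ_1=1, arrival time A_1=1
draw d_2=3: τ_2=4, arrival time A_2=5
draw d_3=6: τ_3=4, arrival time A_3=9
draw d_4=6: τ_4=4, arrival time A_4=13
draw d_5=0: τ_5=1, arrival time A_5=14
draw d_6=4: τ_6=1, arrival time A_6=15
draw d_7=7: τ_7=1, arrival time A_7=16
draw d_8=4: τ_8=1, arrival time A_8=17
draw d_9=1: τ_9=5, arrival time A_9=22
draw d_10=5: τ_10=1, arrival time A_10=23
draw d_11=2: τ_11=4, arrival time A_11=27
N_t over t=0..11: 0:0 1:1 2:1 3:1 4:1 5:2 6:2 7:2 8:2 9:3 10:3 11:3

3


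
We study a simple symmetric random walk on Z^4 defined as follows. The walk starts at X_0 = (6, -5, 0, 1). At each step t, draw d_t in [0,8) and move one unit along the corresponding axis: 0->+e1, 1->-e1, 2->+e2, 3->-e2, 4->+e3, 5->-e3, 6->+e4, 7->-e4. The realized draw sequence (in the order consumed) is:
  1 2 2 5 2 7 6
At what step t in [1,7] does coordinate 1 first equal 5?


t=0: X=(6, -5, 0, 1), d=1 → -e1, X_1=(5, -5, 0, 1)
t=1: X=(5, -5, 0, 1), d=2 → +e2, X_2=(5, -4, 0, 1)
t=2: X=(5, -4, 0, 1), d=2 → +e2, X_3=(5, -3, 0, 1)
t=3: X=(5, -3, 0, 1), d=5 → -e3, X_4=(5, -3, -1, 1)
t=4: X=(5, -3, -1, 1), d=2 → +e2, X_5=(5, -2, -1, 1)
t=5: X=(5, -2, -1, 1), d=7 → -e4, X_6=(5, -2, -1, 0)
t=6: X=(5, -2, -1, 0), d=6 → +e4, X_7=(5, -2, -1, 1)

1


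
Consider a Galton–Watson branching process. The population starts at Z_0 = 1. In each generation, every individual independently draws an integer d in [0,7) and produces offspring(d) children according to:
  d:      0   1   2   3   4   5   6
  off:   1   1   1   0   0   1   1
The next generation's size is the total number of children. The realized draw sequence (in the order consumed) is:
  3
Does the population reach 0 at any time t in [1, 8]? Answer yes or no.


yes

gen 0: Z_0=1, draws=[3], offspring=[0], Z_1=0
gen 1: Z_1=0, draws=[], offspring=[], Z_2=0
gen 2: Z_2=0, draws=[], offspring=[], Z_3=0
gen 3: Z_3=0, draws=[], offspring=[], Z_4=0
gen 4: Z_4=0, draws=[], offspring=[], Z_5=0
gen 5: Z_5=0, draws=[], offspring=[], Z_6=0
gen 6: Z_6=0, draws=[], offspring=[], Z_7=0
gen 7: Z_7=0, draws=[], offspring=[], Z_8=0


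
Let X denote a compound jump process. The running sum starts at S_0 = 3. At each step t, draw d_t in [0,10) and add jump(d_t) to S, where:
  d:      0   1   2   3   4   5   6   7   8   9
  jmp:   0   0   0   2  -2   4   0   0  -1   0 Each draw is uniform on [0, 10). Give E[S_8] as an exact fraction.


27/5

Outcome values over d=0..9: [0, 0, 0, 2, -2, 4, 0, 0, -1, 0]
Σy = 3, Σy² = 25, M = 10
μ = 3/10 = 3/10,  σ² = 25/10 − (3/10)² = 241/100
E[S_8] = 3 + 8·(3/10) = 27/5


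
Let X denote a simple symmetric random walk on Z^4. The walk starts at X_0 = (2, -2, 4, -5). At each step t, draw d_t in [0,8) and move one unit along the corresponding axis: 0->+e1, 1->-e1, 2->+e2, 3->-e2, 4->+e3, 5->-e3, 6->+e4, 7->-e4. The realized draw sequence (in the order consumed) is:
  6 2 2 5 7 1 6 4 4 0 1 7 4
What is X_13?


t=0: X=(2, -2, 4, -5), d=6 → +e4, X_1=(2, -2, 4, -4)
t=1: X=(2, -2, 4, -4), d=2 → +e2, X_2=(2, -1, 4, -4)
t=2: X=(2, -1, 4, -4), d=2 → +e2, X_3=(2, 0, 4, -4)
t=3: X=(2, 0, 4, -4), d=5 → -e3, X_4=(2, 0, 3, -4)
t=4: X=(2, 0, 3, -4), d=7 → -e4, X_5=(2, 0, 3, -5)
t=5: X=(2, 0, 3, -5), d=1 → -e1, X_6=(1, 0, 3, -5)
t=6: X=(1, 0, 3, -5), d=6 → +e4, X_7=(1, 0, 3, -4)
t=7: X=(1, 0, 3, -4), d=4 → +e3, X_8=(1, 0, 4, -4)
t=8: X=(1, 0, 4, -4), d=4 → +e3, X_9=(1, 0, 5, -4)
t=9: X=(1, 0, 5, -4), d=0 → +e1, X_10=(2, 0, 5, -4)
t=10: X=(2, 0, 5, -4), d=1 → -e1, X_11=(1, 0, 5, -4)
t=11: X=(1, 0, 5, -4), d=7 → -e4, X_12=(1, 0, 5, -5)
t=12: X=(1, 0, 5, -5), d=4 → +e3, X_13=(1, 0, 6, -5)

(1, 0, 6, -5)


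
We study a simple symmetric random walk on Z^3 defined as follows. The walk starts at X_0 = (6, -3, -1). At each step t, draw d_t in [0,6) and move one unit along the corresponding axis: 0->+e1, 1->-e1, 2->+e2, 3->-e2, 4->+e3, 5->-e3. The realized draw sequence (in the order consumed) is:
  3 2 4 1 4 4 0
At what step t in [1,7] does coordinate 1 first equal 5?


4

t=0: X=(6, -3, -1), d=3 → -e2, X_1=(6, -4, -1)
t=1: X=(6, -4, -1), d=2 → +e2, X_2=(6, -3, -1)
t=2: X=(6, -3, -1), d=4 → +e3, X_3=(6, -3, 0)
t=3: X=(6, -3, 0), d=1 → -e1, X_4=(5, -3, 0)
t=4: X=(5, -3, 0), d=4 → +e3, X_5=(5, -3, 1)
t=5: X=(5, -3, 1), d=4 → +e3, X_6=(5, -3, 2)
t=6: X=(5, -3, 2), d=0 → +e1, X_7=(6, -3, 2)


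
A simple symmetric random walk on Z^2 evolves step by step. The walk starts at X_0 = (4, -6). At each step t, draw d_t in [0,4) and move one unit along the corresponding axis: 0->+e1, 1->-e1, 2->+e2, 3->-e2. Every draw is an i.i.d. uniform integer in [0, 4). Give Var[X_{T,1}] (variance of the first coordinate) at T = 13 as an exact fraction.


13/2

Outcome values over d=0..3: [1, -1, 0, 0]
Σy = 0, Σy² = 2, M = 4
μ = 0/4 = 0,  σ² = 2/4 − (0)² = 1/2
Independent increments: Var[X_13] = 13·σ² = 13·(1/2) = 13/2


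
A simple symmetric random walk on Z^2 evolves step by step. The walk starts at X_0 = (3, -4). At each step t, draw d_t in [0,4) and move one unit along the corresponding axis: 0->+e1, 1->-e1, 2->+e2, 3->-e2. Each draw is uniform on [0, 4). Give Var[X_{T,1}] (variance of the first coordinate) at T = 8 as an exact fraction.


4

Outcome values over d=0..3: [1, -1, 0, 0]
Σy = 0, Σy² = 2, M = 4
μ = 0/4 = 0,  σ² = 2/4 − (0)² = 1/2
Independent increments: Var[X_8] = 8·σ² = 8·(1/2) = 4


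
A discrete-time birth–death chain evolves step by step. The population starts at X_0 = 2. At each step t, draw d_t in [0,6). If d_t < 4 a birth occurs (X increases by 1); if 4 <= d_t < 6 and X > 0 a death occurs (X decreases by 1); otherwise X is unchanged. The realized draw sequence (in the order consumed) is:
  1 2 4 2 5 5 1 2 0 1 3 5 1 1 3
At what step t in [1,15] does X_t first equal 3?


1

t=0: X=2, d=1 → birth, X_1=3
t=1: X=3, d=2 → birth, X_2=4
t=2: X=4, d=4 → death, X_3=3
t=3: X=3, d=2 → birth, X_4=4
t=4: X=4, d=5 → death, X_5=3
t=5: X=3, d=5 → death, X_6=2
t=6: X=2, d=1 → birth, X_7=3
t=7: X=3, d=2 → birth, X_8=4
t=8: X=4, d=0 → birth, X_9=5
t=9: X=5, d=1 → birth, X_10=6
t=10: X=6, d=3 → birth, X_11=7
t=11: X=7, d=5 → death, X_12=6
t=12: X=6, d=1 → birth, X_13=7
t=13: X=7, d=1 → birth, X_14=8
t=14: X=8, d=3 → birth, X_15=9


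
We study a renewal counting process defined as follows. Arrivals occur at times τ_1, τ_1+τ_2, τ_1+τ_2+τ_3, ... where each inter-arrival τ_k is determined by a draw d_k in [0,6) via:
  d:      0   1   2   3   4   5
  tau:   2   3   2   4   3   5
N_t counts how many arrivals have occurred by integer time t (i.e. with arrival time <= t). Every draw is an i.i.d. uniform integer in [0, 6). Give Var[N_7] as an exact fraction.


266/729

Inter-arrival values over d=0..5: [2, 3, 2, 4, 3, 5]
Each d has probability 1/6, so the pmf of τ is: f(2) = 1/3, f(3) = 1/3, f(4) = 1/6, f(5) = 1/6
Let p_n(j) = P(N_n = j), with p_0 = [1]. Condition on τ_1: p_n(0) = P(τ > n), and for j >= 1, p_n(j) = Σ_{k<=n} f(k)·p_{n−k}(j−1)
p_1 = [1]  (j = 0)
p_2 = [2/3, 1/3]  (j = 0..1)
p_3 = [1/3, 2/3]  (j = 0..1)
p_4 = [1/6, 13/18, 1/9]  (j = 0..2)
p_5 = [0, 2/3, 1/3]  (j = 0..2)
p_6 = [0, 4/9, 14/27, 1/27]  (j = 0..3)
p_7 = [0, 2/9, 17/27, 4/27]  (j = 0..3)
E[N_7] = Σ j·p_7(j) = 52/27;  E[N_7²] = Σ j²·p_7(j) = 110/27
Var[N_7] = 110/27 − (52/27)² = 266/729


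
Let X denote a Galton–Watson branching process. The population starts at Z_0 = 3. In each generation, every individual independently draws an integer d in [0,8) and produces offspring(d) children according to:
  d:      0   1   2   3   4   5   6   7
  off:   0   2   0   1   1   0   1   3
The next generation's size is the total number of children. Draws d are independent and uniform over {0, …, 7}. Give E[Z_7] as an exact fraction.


Outcome values over d=0..7: [0, 2, 0, 1, 1, 0, 1, 3]
Σy = 8, Σy² = 16, M = 8
μ = 8/8 = 1,  σ² = 16/8 − (1)² = 1
E[Z_0] = 3
E[Z_1] = 1·E[Z_0] = 3
E[Z_2] = 1·E[Z_1] = 3
E[Z_3] = 1·E[Z_2] = 3
E[Z_4] = 1·E[Z_3] = 3
E[Z_5] = 1·E[Z_4] = 3
E[Z_6] = 1·E[Z_5] = 3
E[Z_7] = 1·E[Z_6] = 3

3


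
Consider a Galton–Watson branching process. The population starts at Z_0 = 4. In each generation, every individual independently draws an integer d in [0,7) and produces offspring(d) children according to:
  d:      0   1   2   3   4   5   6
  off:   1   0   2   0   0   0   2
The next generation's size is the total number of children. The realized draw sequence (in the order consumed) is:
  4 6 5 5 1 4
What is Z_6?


0

gen 0: Z_0=4, draws=[4, 6, 5, 5], offspring=[0, 2, 0, 0], Z_1=2
gen 1: Z_1=2, draws=[1, 4], offspring=[0, 0], Z_2=0
gen 2: Z_2=0, draws=[], offspring=[], Z_3=0
gen 3: Z_3=0, draws=[], offspring=[], Z_4=0
gen 4: Z_4=0, draws=[], offspring=[], Z_5=0
gen 5: Z_5=0, draws=[], offspring=[], Z_6=0


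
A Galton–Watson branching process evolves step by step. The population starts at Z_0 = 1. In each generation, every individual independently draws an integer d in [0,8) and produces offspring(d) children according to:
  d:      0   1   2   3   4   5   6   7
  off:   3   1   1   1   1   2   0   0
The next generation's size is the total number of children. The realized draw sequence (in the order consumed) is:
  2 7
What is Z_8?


0

gen 0: Z_0=1, draws=[2], offspring=[1], Z_1=1
gen 1: Z_1=1, draws=[7], offspring=[0], Z_2=0
gen 2: Z_2=0, draws=[], offspring=[], Z_3=0
gen 3: Z_3=0, draws=[], offspring=[], Z_4=0
gen 4: Z_4=0, draws=[], offspring=[], Z_5=0
gen 5: Z_5=0, draws=[], offspring=[], Z_6=0
gen 6: Z_6=0, draws=[], offspring=[], Z_7=0
gen 7: Z_7=0, draws=[], offspring=[], Z_8=0


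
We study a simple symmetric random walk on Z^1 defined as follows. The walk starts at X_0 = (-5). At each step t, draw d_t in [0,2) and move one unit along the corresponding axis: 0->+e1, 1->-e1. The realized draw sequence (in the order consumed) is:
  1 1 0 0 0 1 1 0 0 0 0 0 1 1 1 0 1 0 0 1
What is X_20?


(-3)

t=0: X=(-5), d=1 → -e1, X_1=(-6)
t=1: X=(-6), d=1 → -e1, X_2=(-7)
t=2: X=(-7), d=0 → +e1, X_3=(-6)
t=3: X=(-6), d=0 → +e1, X_4=(-5)
t=4: X=(-5), d=0 → +e1, X_5=(-4)
t=5: X=(-4), d=1 → -e1, X_6=(-5)
t=6: X=(-5), d=1 → -e1, X_7=(-6)
t=7: X=(-6), d=0 → +e1, X_8=(-5)
t=8: X=(-5), d=0 → +e1, X_9=(-4)
t=9: X=(-4), d=0 → +e1, X_10=(-3)
t=10: X=(-3), d=0 → +e1, X_11=(-2)
t=11: X=(-2), d=0 → +e1, X_12=(-1)
t=12: X=(-1), d=1 → -e1, X_13=(-2)
t=13: X=(-2), d=1 → -e1, X_14=(-3)
t=14: X=(-3), d=1 → -e1, X_15=(-4)
t=15: X=(-4), d=0 → +e1, X_16=(-3)
t=16: X=(-3), d=1 → -e1, X_17=(-4)
t=17: X=(-4), d=0 → +e1, X_18=(-3)
t=18: X=(-3), d=0 → +e1, X_19=(-2)
t=19: X=(-2), d=1 → -e1, X_20=(-3)


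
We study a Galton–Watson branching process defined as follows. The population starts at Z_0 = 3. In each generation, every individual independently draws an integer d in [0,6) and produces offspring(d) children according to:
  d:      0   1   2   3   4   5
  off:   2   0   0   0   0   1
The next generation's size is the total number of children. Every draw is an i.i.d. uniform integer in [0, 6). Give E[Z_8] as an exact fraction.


3/256

Outcome values over d=0..5: [2, 0, 0, 0, 0, 1]
Σy = 3, Σy² = 5, M = 6
μ = 3/6 = 1/2,  σ² = 5/6 − (1/2)² = 7/12
E[Z_0] = 3
E[Z_1] = 1/2·E[Z_0] = 3/2
E[Z_2] = 1/2·E[Z_1] = 3/4
E[Z_3] = 1/2·E[Z_2] = 3/8
E[Z_4] = 1/2·E[Z_3] = 3/16
E[Z_5] = 1/2·E[Z_4] = 3/32
E[Z_6] = 1/2·E[Z_5] = 3/64
E[Z_7] = 1/2·E[Z_6] = 3/128
E[Z_8] = 1/2·E[Z_7] = 3/256


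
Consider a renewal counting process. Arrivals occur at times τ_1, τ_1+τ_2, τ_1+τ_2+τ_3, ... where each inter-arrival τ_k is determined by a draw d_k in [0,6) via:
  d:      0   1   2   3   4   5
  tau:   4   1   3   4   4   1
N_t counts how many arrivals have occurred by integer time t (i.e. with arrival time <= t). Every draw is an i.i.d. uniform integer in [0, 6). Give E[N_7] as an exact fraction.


9467/4374

Inter-arrival values over d=0..5: [4, 1, 3, 4, 4, 1]
Each d has probability 1/6, so the pmf of τ is: f(1) = 1/3, f(3) = 1/6, f(4) = 1/2
Renewal equation for m(n) = E[N_n]: condition on τ_1 = k (if k <= n, one arrival plus a fresh copy on the remaining n−k steps): m(n) = F(n) + Σ_{k<=n} f(k)·m(n−k), where F(n) = P(τ <= n) and m(0) = 0
m(1) = F(1) = 1/3
m(2) = F(2) + f(1)·m(1) = 1/3 + 1/3·1/3 = 4/9
m(3) = F(3) + f(1)·m(2) = 1/2 + 1/3·4/9 = 35/54
m(4) = F(4) + f(1)·m(3) + f(3)·m(1) = 1 + 1/3·35/54 + 1/6·1/3 = 103/81
m(5) = F(5) + f(1)·m(4) + f(3)·m(2) + f(4)·m(1) = 1 + 1/3·103/81 + 1/6·4/9 + 1/2·1/3 = 809/486
m(6) = F(6) + f(1)·m(5) + f(3)·m(3) + f(4)·m(2) = 1 + 1/3·809/486 + 1/6·35/54 + 1/2·4/9 = 5497/2916
m(7) = F(7) + f(1)·m(6) + f(3)·m(4) + f(4)·m(3) = 1 + 1/3·5497/2916 + 1/6·103/81 + 1/2·35/54 = 9467/4374
E[N_7] = m(7) = 9467/4374


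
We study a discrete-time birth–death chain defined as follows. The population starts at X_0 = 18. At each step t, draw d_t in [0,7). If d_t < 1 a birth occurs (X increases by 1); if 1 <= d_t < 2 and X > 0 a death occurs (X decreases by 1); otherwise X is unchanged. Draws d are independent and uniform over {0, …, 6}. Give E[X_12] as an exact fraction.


18

X can drop by at most 1 per step and X_0 = 18 > T = 12, so X_t >= 18 − t >= 6 > 0 for every t <= 12: the floor at 0 (the 'and X > 0' condition) never binds. Hence X_12 = X_0 + Σ_{t<12} Y_t with i.i.d. increments Y_t = y(d_t) ∈ {+1, −1, 0}.
Outcome values over d=0..6: [1, -1, 0, 0, 0, 0, 0]
Σy = 0, Σy² = 2, M = 7
μ = 0/7 = 0,  σ² = 2/7 − (0)² = 2/7
E[X_12] = 18 + 12·(0) = 18


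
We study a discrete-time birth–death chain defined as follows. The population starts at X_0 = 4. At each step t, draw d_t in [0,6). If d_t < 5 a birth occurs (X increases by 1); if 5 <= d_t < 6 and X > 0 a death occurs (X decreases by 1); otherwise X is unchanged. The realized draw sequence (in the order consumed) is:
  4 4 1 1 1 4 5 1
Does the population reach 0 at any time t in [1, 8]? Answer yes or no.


t=0: X=4, d=4 → birth, X_1=5
t=1: X=5, d=4 → birth, X_2=6
t=2: X=6, d=1 → birth, X_3=7
t=3: X=7, d=1 → birth, X_4=8
t=4: X=8, d=1 → birth, X_5=9
t=5: X=9, d=4 → birth, X_6=10
t=6: X=10, d=5 → death, X_7=9
t=7: X=9, d=1 → birth, X_8=10

no


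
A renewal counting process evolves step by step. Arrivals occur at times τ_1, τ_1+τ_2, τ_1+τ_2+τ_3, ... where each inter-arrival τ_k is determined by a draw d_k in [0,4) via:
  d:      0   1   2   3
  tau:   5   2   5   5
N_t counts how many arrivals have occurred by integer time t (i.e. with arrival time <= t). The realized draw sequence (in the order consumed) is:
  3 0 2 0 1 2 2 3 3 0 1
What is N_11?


draw d_1=3: τ_1=5, arrival time A_1=5
draw d_2=0: τ_2=5, arrival time A_2=10
draw d_3=2: τ_3=5, arrival time A_3=15
draw d_4=0: τ_4=5, arrival time A_4=20
draw d_5=1: τ_5=2, arrival time A_5=22
draw d_6=2: τ_6=5, arrival time A_6=27
draw d_7=2: τ_7=5, arrival time A_7=32
draw d_8=3: τ_8=5, arrival time A_8=37
draw d_9=3: τ_9=5, arrival time A_9=42
draw d_10=0: τ_10=5, arrival time A_10=47
draw d_11=1: τ_11=2, arrival time A_11=49
N_t over t=0..11: 0:0 1:0 2:0 3:0 4:0 5:1 6:1 7:1 8:1 9:1 10:2 11:2

2


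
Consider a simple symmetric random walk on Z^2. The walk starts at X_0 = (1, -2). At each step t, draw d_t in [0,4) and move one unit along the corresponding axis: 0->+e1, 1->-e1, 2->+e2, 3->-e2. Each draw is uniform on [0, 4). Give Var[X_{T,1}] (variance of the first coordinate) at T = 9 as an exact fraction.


9/2

Outcome values over d=0..3: [1, -1, 0, 0]
Σy = 0, Σy² = 2, M = 4
μ = 0/4 = 0,  σ² = 2/4 − (0)² = 1/2
Independent increments: Var[X_9] = 9·σ² = 9·(1/2) = 9/2


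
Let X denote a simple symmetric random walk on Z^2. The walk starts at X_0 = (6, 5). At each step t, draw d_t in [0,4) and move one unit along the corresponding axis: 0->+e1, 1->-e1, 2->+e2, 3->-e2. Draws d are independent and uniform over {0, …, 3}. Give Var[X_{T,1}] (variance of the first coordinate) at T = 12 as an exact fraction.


Outcome values over d=0..3: [1, -1, 0, 0]
Σy = 0, Σy² = 2, M = 4
μ = 0/4 = 0,  σ² = 2/4 − (0)² = 1/2
Independent increments: Var[X_12] = 12·σ² = 12·(1/2) = 6

6
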